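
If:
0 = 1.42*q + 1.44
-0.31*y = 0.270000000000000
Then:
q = -1.01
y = -0.87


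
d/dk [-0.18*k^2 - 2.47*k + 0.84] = -0.36*k - 2.47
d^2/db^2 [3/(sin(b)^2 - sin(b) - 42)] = 3*(4*sin(b)^4 - 3*sin(b)^3 + 163*sin(b)^2 - 36*sin(b) - 86)/(sin(b) + cos(b)^2 + 41)^3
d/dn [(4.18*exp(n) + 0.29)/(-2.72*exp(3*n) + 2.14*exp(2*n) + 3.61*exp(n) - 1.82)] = (22.7392*exp(3*n) - 6.5788*exp(2*n) - 1.2412*exp(n) - 8.6545)*exp(n)/(7.3984*exp(6*n) - 11.6416*exp(5*n) - 15.0588*exp(4*n) + 25.3516*exp(3*n) + 5.2425*exp(2*n) - 13.1404*exp(n) + 3.3124)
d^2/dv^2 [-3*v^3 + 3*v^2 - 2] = 6 - 18*v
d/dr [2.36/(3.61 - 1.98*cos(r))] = -4.6728*sin(r)/(1.98*cos(r) - 3.61)^2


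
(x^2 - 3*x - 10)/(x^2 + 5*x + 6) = (x - 5)/(x + 3)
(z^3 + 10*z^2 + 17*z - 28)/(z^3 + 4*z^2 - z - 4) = (z + 7)/(z + 1)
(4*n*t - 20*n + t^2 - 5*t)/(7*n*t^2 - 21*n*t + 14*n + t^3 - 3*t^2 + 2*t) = (4*n*t - 20*n + t^2 - 5*t)/(7*n*t^2 - 21*n*t + 14*n + t^3 - 3*t^2 + 2*t)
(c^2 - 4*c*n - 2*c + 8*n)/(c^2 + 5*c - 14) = (c - 4*n)/(c + 7)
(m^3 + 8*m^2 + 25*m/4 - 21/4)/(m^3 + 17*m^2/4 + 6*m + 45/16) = 4*(2*m^2 + 13*m - 7)/(8*m^2 + 22*m + 15)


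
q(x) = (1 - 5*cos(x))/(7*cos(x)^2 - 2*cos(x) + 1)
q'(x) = (1 - 5*cos(x))*(14*sin(x)*cos(x) - 2*sin(x))/(7*cos(x)^2 - 2*cos(x) + 1)^2 + 5*sin(x)/(7*cos(x)^2 - 2*cos(x) + 1) = (-35*cos(x)^2 + 14*cos(x) + 3)*sin(x)/(7*sin(x)^2 + 2*cos(x) - 8)^2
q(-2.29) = 0.80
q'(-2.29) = 0.56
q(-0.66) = -0.78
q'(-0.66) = 0.33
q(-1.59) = 1.05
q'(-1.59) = -2.51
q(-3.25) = 0.60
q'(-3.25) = -0.05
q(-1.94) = 1.06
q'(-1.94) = 0.89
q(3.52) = 0.63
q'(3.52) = 0.19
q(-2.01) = 1.00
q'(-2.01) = 0.87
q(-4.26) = 0.99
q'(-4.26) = -0.86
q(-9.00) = 0.64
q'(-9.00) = 0.21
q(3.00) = 0.60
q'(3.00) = -0.07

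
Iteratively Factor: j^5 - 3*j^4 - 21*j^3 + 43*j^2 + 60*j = (j - 3)*(j^4 - 21*j^2 - 20*j) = (j - 3)*(j + 4)*(j^3 - 4*j^2 - 5*j) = (j - 5)*(j - 3)*(j + 4)*(j^2 + j) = (j - 5)*(j - 3)*(j + 1)*(j + 4)*(j)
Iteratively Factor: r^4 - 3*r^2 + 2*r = (r + 2)*(r^3 - 2*r^2 + r) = (r - 1)*(r + 2)*(r^2 - r) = (r - 1)^2*(r + 2)*(r)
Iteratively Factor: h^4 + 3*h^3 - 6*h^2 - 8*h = (h - 2)*(h^3 + 5*h^2 + 4*h) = (h - 2)*(h + 1)*(h^2 + 4*h) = (h - 2)*(h + 1)*(h + 4)*(h)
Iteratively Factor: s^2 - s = (s - 1)*(s)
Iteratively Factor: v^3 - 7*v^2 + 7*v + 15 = (v - 5)*(v^2 - 2*v - 3) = (v - 5)*(v - 3)*(v + 1)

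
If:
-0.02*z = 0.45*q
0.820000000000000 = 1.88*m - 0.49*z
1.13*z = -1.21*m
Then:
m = 0.34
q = 0.02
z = -0.37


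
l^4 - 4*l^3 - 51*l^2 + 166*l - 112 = (l - 8)*(l - 2)*(l - 1)*(l + 7)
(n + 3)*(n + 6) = n^2 + 9*n + 18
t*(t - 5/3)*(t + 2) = t^3 + t^2/3 - 10*t/3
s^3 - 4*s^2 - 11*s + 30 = (s - 5)*(s - 2)*(s + 3)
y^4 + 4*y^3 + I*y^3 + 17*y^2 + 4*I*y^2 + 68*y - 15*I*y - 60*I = (y + 4)*(y - 3*I)*(y - I)*(y + 5*I)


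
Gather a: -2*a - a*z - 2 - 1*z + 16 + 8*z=a*(-z - 2) + 7*z + 14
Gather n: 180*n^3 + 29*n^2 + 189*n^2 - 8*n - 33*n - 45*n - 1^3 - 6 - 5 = 180*n^3 + 218*n^2 - 86*n - 12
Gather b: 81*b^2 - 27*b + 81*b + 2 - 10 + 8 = 81*b^2 + 54*b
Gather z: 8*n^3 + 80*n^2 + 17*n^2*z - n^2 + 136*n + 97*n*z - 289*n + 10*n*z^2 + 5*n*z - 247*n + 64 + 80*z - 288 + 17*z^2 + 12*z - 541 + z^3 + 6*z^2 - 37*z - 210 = 8*n^3 + 79*n^2 - 400*n + z^3 + z^2*(10*n + 23) + z*(17*n^2 + 102*n + 55) - 975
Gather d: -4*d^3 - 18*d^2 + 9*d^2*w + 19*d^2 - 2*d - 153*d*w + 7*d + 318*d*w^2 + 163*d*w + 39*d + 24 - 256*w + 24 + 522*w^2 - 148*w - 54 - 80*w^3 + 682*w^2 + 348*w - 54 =-4*d^3 + d^2*(9*w + 1) + d*(318*w^2 + 10*w + 44) - 80*w^3 + 1204*w^2 - 56*w - 60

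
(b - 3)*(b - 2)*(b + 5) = b^3 - 19*b + 30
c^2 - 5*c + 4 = (c - 4)*(c - 1)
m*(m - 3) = m^2 - 3*m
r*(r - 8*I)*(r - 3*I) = r^3 - 11*I*r^2 - 24*r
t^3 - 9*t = t*(t - 3)*(t + 3)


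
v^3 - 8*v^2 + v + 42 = (v - 7)*(v - 3)*(v + 2)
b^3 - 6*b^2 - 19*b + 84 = (b - 7)*(b - 3)*(b + 4)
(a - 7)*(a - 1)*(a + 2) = a^3 - 6*a^2 - 9*a + 14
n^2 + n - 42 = (n - 6)*(n + 7)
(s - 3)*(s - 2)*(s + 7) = s^3 + 2*s^2 - 29*s + 42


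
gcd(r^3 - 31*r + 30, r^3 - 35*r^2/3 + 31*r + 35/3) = r - 5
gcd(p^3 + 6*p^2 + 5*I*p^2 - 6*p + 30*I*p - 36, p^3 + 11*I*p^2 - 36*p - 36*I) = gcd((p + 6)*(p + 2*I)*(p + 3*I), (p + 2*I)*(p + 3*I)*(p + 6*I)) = p^2 + 5*I*p - 6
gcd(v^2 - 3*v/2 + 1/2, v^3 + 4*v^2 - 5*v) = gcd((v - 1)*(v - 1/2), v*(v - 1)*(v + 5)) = v - 1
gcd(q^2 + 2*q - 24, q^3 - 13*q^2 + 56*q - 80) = q - 4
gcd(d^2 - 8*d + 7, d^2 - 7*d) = d - 7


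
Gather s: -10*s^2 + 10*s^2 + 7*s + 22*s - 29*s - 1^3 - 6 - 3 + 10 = 0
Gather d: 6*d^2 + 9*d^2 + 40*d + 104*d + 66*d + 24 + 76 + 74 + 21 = 15*d^2 + 210*d + 195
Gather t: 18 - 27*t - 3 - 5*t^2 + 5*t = -5*t^2 - 22*t + 15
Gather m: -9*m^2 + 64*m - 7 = -9*m^2 + 64*m - 7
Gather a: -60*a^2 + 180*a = -60*a^2 + 180*a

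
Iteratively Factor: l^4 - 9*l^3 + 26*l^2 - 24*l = (l - 4)*(l^3 - 5*l^2 + 6*l) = (l - 4)*(l - 2)*(l^2 - 3*l) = l*(l - 4)*(l - 2)*(l - 3)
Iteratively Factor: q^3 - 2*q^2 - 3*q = (q - 3)*(q^2 + q) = q*(q - 3)*(q + 1)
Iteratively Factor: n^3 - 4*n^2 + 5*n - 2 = (n - 1)*(n^2 - 3*n + 2) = (n - 1)^2*(n - 2)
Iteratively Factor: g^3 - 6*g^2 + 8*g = (g - 4)*(g^2 - 2*g) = (g - 4)*(g - 2)*(g)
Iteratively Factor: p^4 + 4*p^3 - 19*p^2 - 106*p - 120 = (p - 5)*(p^3 + 9*p^2 + 26*p + 24) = (p - 5)*(p + 2)*(p^2 + 7*p + 12) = (p - 5)*(p + 2)*(p + 4)*(p + 3)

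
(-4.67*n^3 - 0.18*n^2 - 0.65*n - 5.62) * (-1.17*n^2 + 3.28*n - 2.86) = 5.4639*n^5 - 15.107*n^4 + 13.5263*n^3 + 4.9582*n^2 - 16.5746*n + 16.0732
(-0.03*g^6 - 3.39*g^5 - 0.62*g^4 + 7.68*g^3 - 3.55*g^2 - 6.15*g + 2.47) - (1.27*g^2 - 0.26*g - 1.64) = -0.03*g^6 - 3.39*g^5 - 0.62*g^4 + 7.68*g^3 - 4.82*g^2 - 5.89*g + 4.11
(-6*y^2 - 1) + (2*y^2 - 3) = -4*y^2 - 4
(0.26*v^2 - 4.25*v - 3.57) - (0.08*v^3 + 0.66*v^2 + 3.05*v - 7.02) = -0.08*v^3 - 0.4*v^2 - 7.3*v + 3.45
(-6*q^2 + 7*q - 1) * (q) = -6*q^3 + 7*q^2 - q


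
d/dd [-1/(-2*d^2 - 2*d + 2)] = (-d - 1/2)/(d^2 + d - 1)^2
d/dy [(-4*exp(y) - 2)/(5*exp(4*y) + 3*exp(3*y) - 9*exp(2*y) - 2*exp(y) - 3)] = (60*exp(4*y) + 64*exp(3*y) - 18*exp(2*y) - 36*exp(y) + 8)*exp(y)/(25*exp(8*y) + 30*exp(7*y) - 81*exp(6*y) - 74*exp(5*y) + 39*exp(4*y) + 18*exp(3*y) + 58*exp(2*y) + 12*exp(y) + 9)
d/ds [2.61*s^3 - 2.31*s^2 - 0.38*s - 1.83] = 7.83*s^2 - 4.62*s - 0.38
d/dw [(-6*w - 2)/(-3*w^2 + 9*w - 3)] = 2*(-3*w^2 - 2*w + 6)/(3*(w^4 - 6*w^3 + 11*w^2 - 6*w + 1))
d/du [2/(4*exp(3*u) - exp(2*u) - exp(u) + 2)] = (-24*exp(2*u) + 4*exp(u) + 2)*exp(u)/(4*exp(3*u) - exp(2*u) - exp(u) + 2)^2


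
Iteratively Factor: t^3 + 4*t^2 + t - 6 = (t + 2)*(t^2 + 2*t - 3) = (t - 1)*(t + 2)*(t + 3)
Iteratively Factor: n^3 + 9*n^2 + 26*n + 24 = (n + 3)*(n^2 + 6*n + 8) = (n + 3)*(n + 4)*(n + 2)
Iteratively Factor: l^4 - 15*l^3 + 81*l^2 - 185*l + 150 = (l - 3)*(l^3 - 12*l^2 + 45*l - 50) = (l - 5)*(l - 3)*(l^2 - 7*l + 10) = (l - 5)^2*(l - 3)*(l - 2)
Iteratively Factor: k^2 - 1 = (k + 1)*(k - 1)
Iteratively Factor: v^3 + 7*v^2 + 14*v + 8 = (v + 4)*(v^2 + 3*v + 2) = (v + 2)*(v + 4)*(v + 1)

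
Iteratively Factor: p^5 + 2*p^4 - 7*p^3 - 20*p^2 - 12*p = (p + 2)*(p^4 - 7*p^2 - 6*p) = (p - 3)*(p + 2)*(p^3 + 3*p^2 + 2*p) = p*(p - 3)*(p + 2)*(p^2 + 3*p + 2) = p*(p - 3)*(p + 1)*(p + 2)*(p + 2)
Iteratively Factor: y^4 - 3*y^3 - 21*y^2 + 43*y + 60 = (y - 3)*(y^3 - 21*y - 20) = (y - 5)*(y - 3)*(y^2 + 5*y + 4) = (y - 5)*(y - 3)*(y + 4)*(y + 1)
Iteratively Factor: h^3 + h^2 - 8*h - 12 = (h - 3)*(h^2 + 4*h + 4) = (h - 3)*(h + 2)*(h + 2)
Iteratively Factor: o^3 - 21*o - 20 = (o - 5)*(o^2 + 5*o + 4) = (o - 5)*(o + 4)*(o + 1)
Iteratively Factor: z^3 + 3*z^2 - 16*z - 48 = (z + 3)*(z^2 - 16) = (z - 4)*(z + 3)*(z + 4)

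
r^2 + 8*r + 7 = (r + 1)*(r + 7)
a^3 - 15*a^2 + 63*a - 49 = (a - 7)^2*(a - 1)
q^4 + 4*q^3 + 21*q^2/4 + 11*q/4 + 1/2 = (q + 1/2)^2*(q + 1)*(q + 2)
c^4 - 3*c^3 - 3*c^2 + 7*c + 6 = (c - 3)*(c - 2)*(c + 1)^2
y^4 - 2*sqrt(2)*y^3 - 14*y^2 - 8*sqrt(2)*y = y*(y - 4*sqrt(2))*(y + sqrt(2))^2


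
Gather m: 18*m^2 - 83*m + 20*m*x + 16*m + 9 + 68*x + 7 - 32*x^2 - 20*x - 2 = 18*m^2 + m*(20*x - 67) - 32*x^2 + 48*x + 14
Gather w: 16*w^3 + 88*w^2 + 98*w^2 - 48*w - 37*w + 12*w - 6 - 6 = 16*w^3 + 186*w^2 - 73*w - 12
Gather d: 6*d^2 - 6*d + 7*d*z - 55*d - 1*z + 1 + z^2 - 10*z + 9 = 6*d^2 + d*(7*z - 61) + z^2 - 11*z + 10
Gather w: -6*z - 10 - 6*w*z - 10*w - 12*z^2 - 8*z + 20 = w*(-6*z - 10) - 12*z^2 - 14*z + 10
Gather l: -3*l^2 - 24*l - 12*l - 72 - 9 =-3*l^2 - 36*l - 81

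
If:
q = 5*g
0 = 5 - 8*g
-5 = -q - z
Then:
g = 5/8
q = 25/8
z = 15/8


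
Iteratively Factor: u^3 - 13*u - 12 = (u + 1)*(u^2 - u - 12) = (u + 1)*(u + 3)*(u - 4)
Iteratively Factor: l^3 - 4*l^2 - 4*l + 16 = (l - 2)*(l^2 - 2*l - 8) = (l - 4)*(l - 2)*(l + 2)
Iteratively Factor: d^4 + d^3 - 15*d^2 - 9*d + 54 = (d - 3)*(d^3 + 4*d^2 - 3*d - 18) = (d - 3)*(d + 3)*(d^2 + d - 6) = (d - 3)*(d - 2)*(d + 3)*(d + 3)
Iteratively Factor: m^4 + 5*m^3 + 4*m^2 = (m + 4)*(m^3 + m^2) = m*(m + 4)*(m^2 + m) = m*(m + 1)*(m + 4)*(m)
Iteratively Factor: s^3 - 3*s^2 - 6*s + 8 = (s - 1)*(s^2 - 2*s - 8) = (s - 1)*(s + 2)*(s - 4)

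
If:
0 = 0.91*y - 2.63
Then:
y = 2.89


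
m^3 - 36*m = m*(m - 6)*(m + 6)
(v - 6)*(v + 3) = v^2 - 3*v - 18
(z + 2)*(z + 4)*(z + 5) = z^3 + 11*z^2 + 38*z + 40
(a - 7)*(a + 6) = a^2 - a - 42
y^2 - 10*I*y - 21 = (y - 7*I)*(y - 3*I)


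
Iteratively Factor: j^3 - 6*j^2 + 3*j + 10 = (j - 5)*(j^2 - j - 2) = (j - 5)*(j + 1)*(j - 2)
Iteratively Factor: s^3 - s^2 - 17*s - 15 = (s + 3)*(s^2 - 4*s - 5) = (s - 5)*(s + 3)*(s + 1)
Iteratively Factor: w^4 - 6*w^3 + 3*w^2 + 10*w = (w + 1)*(w^3 - 7*w^2 + 10*w) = w*(w + 1)*(w^2 - 7*w + 10) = w*(w - 2)*(w + 1)*(w - 5)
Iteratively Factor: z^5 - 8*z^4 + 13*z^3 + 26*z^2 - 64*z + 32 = (z - 1)*(z^4 - 7*z^3 + 6*z^2 + 32*z - 32) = (z - 1)^2*(z^3 - 6*z^2 + 32) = (z - 4)*(z - 1)^2*(z^2 - 2*z - 8) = (z - 4)^2*(z - 1)^2*(z + 2)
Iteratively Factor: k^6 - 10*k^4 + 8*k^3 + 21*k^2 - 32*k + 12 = (k + 2)*(k^5 - 2*k^4 - 6*k^3 + 20*k^2 - 19*k + 6) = (k - 1)*(k + 2)*(k^4 - k^3 - 7*k^2 + 13*k - 6) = (k - 1)^2*(k + 2)*(k^3 - 7*k + 6) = (k - 2)*(k - 1)^2*(k + 2)*(k^2 + 2*k - 3) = (k - 2)*(k - 1)^2*(k + 2)*(k + 3)*(k - 1)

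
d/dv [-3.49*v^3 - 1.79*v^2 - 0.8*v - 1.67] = -10.47*v^2 - 3.58*v - 0.8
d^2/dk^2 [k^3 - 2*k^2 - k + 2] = 6*k - 4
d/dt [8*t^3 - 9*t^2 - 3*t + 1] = 24*t^2 - 18*t - 3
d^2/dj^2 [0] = 0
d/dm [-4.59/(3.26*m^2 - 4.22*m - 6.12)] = (29.9268*m - 19.3698)/(-3.26*m^2 + 4.22*m + 6.12)^2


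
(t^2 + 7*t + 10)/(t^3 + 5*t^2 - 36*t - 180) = (t + 2)/(t^2 - 36)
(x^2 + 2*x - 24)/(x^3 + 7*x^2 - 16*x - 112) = (x + 6)/(x^2 + 11*x + 28)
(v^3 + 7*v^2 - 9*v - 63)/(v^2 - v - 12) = (v^2 + 4*v - 21)/(v - 4)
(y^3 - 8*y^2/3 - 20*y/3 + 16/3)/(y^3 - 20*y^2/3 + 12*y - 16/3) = (y + 2)/(y - 2)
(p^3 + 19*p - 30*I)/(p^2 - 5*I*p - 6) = p + 5*I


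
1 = 1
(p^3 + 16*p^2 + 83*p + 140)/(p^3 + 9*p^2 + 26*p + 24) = (p^2 + 12*p + 35)/(p^2 + 5*p + 6)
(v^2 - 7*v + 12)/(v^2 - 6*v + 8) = (v - 3)/(v - 2)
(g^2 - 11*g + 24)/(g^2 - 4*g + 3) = (g - 8)/(g - 1)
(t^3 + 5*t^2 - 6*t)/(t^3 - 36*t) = (t - 1)/(t - 6)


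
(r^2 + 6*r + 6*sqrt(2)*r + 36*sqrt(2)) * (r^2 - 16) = r^4 + 6*r^3 + 6*sqrt(2)*r^3 - 16*r^2 + 36*sqrt(2)*r^2 - 96*sqrt(2)*r - 96*r - 576*sqrt(2)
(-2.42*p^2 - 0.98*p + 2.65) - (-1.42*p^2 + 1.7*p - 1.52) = -1.0*p^2 - 2.68*p + 4.17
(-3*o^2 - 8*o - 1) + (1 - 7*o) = -3*o^2 - 15*o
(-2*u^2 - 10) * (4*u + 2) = -8*u^3 - 4*u^2 - 40*u - 20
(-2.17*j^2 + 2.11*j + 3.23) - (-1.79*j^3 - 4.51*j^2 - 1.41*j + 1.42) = 1.79*j^3 + 2.34*j^2 + 3.52*j + 1.81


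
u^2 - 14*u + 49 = (u - 7)^2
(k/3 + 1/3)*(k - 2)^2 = k^3/3 - k^2 + 4/3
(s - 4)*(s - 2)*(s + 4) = s^3 - 2*s^2 - 16*s + 32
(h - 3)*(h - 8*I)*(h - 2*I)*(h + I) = h^4 - 3*h^3 - 9*I*h^3 - 6*h^2 + 27*I*h^2 + 18*h - 16*I*h + 48*I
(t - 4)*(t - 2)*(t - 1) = t^3 - 7*t^2 + 14*t - 8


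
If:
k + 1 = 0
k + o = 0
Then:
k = -1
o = 1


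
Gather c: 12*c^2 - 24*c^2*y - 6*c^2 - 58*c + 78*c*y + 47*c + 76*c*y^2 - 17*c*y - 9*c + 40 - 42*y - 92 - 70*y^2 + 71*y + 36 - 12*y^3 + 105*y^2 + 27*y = c^2*(6 - 24*y) + c*(76*y^2 + 61*y - 20) - 12*y^3 + 35*y^2 + 56*y - 16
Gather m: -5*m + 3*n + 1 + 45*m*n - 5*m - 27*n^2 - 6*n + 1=m*(45*n - 10) - 27*n^2 - 3*n + 2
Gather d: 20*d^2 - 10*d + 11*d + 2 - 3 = 20*d^2 + d - 1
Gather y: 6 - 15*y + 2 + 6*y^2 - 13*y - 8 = 6*y^2 - 28*y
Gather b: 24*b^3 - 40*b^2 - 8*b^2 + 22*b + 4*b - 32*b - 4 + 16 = 24*b^3 - 48*b^2 - 6*b + 12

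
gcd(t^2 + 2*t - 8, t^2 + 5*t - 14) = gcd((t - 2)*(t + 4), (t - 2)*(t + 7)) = t - 2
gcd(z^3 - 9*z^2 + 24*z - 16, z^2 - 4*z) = z - 4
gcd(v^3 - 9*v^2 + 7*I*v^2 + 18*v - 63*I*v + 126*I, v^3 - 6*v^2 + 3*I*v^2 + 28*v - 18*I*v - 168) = v^2 + v*(-6 + 7*I) - 42*I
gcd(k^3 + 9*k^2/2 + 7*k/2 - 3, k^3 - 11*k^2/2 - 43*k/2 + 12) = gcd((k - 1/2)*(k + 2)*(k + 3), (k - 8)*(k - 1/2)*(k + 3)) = k^2 + 5*k/2 - 3/2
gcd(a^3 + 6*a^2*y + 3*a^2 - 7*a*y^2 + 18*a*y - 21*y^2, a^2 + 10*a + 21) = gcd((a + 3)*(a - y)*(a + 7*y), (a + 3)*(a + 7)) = a + 3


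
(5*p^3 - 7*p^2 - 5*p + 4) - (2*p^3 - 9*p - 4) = 3*p^3 - 7*p^2 + 4*p + 8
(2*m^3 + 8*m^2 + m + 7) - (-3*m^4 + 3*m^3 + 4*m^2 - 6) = 3*m^4 - m^3 + 4*m^2 + m + 13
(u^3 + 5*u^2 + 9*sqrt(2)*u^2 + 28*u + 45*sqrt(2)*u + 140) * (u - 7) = u^4 - 2*u^3 + 9*sqrt(2)*u^3 - 18*sqrt(2)*u^2 - 7*u^2 - 315*sqrt(2)*u - 56*u - 980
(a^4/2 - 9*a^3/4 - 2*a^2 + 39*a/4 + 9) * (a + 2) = a^5/2 - 5*a^4/4 - 13*a^3/2 + 23*a^2/4 + 57*a/2 + 18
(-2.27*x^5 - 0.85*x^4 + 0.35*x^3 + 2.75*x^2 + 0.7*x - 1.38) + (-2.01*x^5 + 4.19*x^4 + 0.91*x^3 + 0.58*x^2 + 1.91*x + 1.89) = -4.28*x^5 + 3.34*x^4 + 1.26*x^3 + 3.33*x^2 + 2.61*x + 0.51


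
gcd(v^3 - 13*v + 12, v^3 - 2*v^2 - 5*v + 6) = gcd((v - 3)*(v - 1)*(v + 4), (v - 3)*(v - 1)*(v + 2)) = v^2 - 4*v + 3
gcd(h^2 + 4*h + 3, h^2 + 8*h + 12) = 1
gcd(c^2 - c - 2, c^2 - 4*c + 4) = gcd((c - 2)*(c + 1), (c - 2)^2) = c - 2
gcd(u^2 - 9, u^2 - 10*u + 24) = 1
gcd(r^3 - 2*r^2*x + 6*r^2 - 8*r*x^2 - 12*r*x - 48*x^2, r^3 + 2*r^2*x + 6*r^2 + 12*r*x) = r^2 + 2*r*x + 6*r + 12*x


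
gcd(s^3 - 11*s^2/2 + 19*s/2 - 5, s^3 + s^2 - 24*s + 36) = s - 2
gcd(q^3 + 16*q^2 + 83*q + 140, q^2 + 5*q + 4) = q + 4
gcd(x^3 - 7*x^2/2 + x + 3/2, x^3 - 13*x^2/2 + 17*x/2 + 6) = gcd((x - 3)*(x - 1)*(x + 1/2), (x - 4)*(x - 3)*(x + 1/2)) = x^2 - 5*x/2 - 3/2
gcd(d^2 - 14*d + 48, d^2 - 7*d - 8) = d - 8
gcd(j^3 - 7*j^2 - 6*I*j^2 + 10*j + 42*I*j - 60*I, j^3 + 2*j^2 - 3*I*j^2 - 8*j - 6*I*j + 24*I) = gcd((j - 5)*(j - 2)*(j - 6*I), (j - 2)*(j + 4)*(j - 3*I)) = j - 2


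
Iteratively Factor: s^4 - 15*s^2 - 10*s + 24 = (s - 1)*(s^3 + s^2 - 14*s - 24) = (s - 1)*(s + 2)*(s^2 - s - 12) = (s - 4)*(s - 1)*(s + 2)*(s + 3)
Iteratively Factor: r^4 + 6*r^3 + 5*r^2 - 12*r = (r + 4)*(r^3 + 2*r^2 - 3*r) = (r + 3)*(r + 4)*(r^2 - r) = (r - 1)*(r + 3)*(r + 4)*(r)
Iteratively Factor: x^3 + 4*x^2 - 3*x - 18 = (x - 2)*(x^2 + 6*x + 9) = (x - 2)*(x + 3)*(x + 3)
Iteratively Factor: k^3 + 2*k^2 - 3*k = (k)*(k^2 + 2*k - 3) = k*(k - 1)*(k + 3)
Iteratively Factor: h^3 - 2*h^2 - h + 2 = (h - 1)*(h^2 - h - 2) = (h - 1)*(h + 1)*(h - 2)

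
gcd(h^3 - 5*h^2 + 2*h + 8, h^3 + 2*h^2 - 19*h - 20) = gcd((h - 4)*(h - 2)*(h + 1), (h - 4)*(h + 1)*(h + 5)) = h^2 - 3*h - 4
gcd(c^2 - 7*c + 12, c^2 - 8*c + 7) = 1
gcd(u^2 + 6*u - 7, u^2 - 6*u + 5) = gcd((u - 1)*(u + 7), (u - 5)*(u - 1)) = u - 1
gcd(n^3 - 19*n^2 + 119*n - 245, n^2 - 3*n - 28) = n - 7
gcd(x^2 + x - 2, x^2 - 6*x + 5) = x - 1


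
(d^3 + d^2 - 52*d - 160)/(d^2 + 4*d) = d - 3 - 40/d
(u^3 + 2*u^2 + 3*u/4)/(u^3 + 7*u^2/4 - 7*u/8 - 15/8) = 2*u*(2*u + 1)/(4*u^2 + u - 5)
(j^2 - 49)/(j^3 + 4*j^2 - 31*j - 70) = (j - 7)/(j^2 - 3*j - 10)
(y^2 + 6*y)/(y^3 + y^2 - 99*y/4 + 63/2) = 4*y/(4*y^2 - 20*y + 21)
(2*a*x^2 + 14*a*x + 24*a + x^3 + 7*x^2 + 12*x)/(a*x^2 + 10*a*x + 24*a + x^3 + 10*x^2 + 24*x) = (2*a*x + 6*a + x^2 + 3*x)/(a*x + 6*a + x^2 + 6*x)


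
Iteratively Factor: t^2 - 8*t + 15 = (t - 3)*(t - 5)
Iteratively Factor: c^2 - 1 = (c + 1)*(c - 1)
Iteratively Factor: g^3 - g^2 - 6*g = (g)*(g^2 - g - 6) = g*(g - 3)*(g + 2)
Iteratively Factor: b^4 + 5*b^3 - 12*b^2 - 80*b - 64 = (b + 4)*(b^3 + b^2 - 16*b - 16) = (b + 1)*(b + 4)*(b^2 - 16) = (b - 4)*(b + 1)*(b + 4)*(b + 4)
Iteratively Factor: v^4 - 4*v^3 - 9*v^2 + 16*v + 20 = (v + 1)*(v^3 - 5*v^2 - 4*v + 20) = (v - 2)*(v + 1)*(v^2 - 3*v - 10) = (v - 2)*(v + 1)*(v + 2)*(v - 5)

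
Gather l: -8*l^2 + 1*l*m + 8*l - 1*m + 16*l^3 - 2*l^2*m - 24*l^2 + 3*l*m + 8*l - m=16*l^3 + l^2*(-2*m - 32) + l*(4*m + 16) - 2*m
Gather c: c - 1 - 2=c - 3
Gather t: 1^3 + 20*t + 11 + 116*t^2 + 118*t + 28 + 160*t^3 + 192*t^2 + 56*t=160*t^3 + 308*t^2 + 194*t + 40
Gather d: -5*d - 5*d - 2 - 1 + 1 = -10*d - 2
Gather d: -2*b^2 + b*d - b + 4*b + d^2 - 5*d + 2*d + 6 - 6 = -2*b^2 + 3*b + d^2 + d*(b - 3)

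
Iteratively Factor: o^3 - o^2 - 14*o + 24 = (o + 4)*(o^2 - 5*o + 6) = (o - 2)*(o + 4)*(o - 3)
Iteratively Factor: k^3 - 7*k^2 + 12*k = (k - 3)*(k^2 - 4*k) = (k - 4)*(k - 3)*(k)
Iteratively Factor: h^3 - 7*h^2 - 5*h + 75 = (h + 3)*(h^2 - 10*h + 25) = (h - 5)*(h + 3)*(h - 5)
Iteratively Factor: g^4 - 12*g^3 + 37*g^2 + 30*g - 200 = (g + 2)*(g^3 - 14*g^2 + 65*g - 100) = (g - 4)*(g + 2)*(g^2 - 10*g + 25) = (g - 5)*(g - 4)*(g + 2)*(g - 5)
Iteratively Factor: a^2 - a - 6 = (a + 2)*(a - 3)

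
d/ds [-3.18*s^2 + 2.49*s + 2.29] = 2.49 - 6.36*s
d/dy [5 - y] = -1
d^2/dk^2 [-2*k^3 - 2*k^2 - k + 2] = -12*k - 4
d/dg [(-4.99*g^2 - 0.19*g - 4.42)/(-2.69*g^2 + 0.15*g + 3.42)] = (-1.2596*g^2 - 57.9112*g + 0.0131999999999999)/(7.2361*g^4 - 0.807*g^3 - 18.3771*g^2 + 1.026*g + 11.6964)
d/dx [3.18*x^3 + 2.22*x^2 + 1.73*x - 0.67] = 9.54*x^2 + 4.44*x + 1.73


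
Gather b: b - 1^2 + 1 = b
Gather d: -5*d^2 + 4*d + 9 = -5*d^2 + 4*d + 9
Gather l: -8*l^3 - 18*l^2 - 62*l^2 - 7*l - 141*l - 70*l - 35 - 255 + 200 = -8*l^3 - 80*l^2 - 218*l - 90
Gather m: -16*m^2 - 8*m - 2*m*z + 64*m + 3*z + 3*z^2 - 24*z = -16*m^2 + m*(56 - 2*z) + 3*z^2 - 21*z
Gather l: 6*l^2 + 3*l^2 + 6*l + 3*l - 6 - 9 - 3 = 9*l^2 + 9*l - 18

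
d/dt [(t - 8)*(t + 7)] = 2*t - 1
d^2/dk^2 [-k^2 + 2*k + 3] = -2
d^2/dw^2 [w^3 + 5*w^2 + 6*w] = 6*w + 10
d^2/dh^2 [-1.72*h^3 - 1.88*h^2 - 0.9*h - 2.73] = -10.32*h - 3.76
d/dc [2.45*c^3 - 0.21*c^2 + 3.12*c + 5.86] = 7.35*c^2 - 0.42*c + 3.12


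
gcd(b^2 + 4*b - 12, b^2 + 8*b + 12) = b + 6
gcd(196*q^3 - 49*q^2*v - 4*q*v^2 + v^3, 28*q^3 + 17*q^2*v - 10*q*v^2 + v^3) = 28*q^2 - 11*q*v + v^2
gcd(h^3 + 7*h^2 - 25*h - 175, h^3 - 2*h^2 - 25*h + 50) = h^2 - 25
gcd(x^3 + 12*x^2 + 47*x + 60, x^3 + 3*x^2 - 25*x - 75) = x^2 + 8*x + 15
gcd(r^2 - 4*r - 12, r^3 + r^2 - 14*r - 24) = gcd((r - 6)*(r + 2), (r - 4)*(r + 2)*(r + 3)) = r + 2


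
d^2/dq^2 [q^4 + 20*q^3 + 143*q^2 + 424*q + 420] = 12*q^2 + 120*q + 286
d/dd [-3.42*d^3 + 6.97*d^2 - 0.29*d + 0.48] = -10.26*d^2 + 13.94*d - 0.29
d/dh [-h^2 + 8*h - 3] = 8 - 2*h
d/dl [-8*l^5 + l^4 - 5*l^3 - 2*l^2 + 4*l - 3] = -40*l^4 + 4*l^3 - 15*l^2 - 4*l + 4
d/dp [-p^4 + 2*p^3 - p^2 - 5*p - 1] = -4*p^3 + 6*p^2 - 2*p - 5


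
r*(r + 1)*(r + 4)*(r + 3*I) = r^4 + 5*r^3 + 3*I*r^3 + 4*r^2 + 15*I*r^2 + 12*I*r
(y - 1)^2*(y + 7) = y^3 + 5*y^2 - 13*y + 7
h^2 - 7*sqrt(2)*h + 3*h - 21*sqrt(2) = (h + 3)*(h - 7*sqrt(2))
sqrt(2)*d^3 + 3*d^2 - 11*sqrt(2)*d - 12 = (d - 2*sqrt(2))*(d + 3*sqrt(2))*(sqrt(2)*d + 1)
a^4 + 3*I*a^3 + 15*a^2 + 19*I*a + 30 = (a - 3*I)*(a - I)*(a + 2*I)*(a + 5*I)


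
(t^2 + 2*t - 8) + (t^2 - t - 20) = 2*t^2 + t - 28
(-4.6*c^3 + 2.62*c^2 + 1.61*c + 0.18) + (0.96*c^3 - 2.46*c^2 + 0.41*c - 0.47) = -3.64*c^3 + 0.16*c^2 + 2.02*c - 0.29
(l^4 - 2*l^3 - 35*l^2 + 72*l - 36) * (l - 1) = l^5 - 3*l^4 - 33*l^3 + 107*l^2 - 108*l + 36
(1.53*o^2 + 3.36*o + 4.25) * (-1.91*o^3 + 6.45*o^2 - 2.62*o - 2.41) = -2.9223*o^5 + 3.4509*o^4 + 9.5459*o^3 + 14.922*o^2 - 19.2326*o - 10.2425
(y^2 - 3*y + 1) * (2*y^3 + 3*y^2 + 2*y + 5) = 2*y^5 - 3*y^4 - 5*y^3 + 2*y^2 - 13*y + 5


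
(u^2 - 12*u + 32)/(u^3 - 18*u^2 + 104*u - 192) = 1/(u - 6)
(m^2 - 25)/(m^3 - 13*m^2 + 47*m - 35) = (m + 5)/(m^2 - 8*m + 7)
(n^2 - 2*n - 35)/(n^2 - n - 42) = (n + 5)/(n + 6)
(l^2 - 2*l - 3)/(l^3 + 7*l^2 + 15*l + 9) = (l - 3)/(l^2 + 6*l + 9)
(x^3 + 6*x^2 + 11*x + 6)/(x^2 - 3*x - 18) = (x^2 + 3*x + 2)/(x - 6)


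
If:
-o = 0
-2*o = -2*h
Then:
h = 0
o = 0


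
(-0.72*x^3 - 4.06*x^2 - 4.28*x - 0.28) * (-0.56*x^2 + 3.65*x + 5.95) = 0.4032*x^5 - 0.3544*x^4 - 16.7062*x^3 - 39.6222*x^2 - 26.488*x - 1.666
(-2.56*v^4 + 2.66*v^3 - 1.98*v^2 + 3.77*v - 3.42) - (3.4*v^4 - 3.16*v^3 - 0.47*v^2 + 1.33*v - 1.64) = -5.96*v^4 + 5.82*v^3 - 1.51*v^2 + 2.44*v - 1.78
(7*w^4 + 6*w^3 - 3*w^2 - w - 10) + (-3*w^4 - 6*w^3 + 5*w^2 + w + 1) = 4*w^4 + 2*w^2 - 9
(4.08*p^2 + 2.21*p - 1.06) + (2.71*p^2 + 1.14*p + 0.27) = 6.79*p^2 + 3.35*p - 0.79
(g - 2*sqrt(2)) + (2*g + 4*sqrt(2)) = 3*g + 2*sqrt(2)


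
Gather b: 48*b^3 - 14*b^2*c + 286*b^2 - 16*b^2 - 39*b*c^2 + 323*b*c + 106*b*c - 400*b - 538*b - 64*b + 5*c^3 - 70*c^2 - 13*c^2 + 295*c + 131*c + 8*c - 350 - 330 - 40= 48*b^3 + b^2*(270 - 14*c) + b*(-39*c^2 + 429*c - 1002) + 5*c^3 - 83*c^2 + 434*c - 720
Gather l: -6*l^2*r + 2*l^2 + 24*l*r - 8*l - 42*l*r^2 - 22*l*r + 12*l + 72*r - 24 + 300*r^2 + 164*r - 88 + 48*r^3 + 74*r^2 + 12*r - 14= l^2*(2 - 6*r) + l*(-42*r^2 + 2*r + 4) + 48*r^3 + 374*r^2 + 248*r - 126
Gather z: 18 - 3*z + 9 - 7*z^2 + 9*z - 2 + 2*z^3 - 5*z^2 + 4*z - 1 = 2*z^3 - 12*z^2 + 10*z + 24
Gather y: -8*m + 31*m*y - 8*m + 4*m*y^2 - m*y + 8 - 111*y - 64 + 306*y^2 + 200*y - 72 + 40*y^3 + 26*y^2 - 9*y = -16*m + 40*y^3 + y^2*(4*m + 332) + y*(30*m + 80) - 128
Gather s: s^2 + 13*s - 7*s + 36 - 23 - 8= s^2 + 6*s + 5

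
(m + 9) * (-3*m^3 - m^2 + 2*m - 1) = -3*m^4 - 28*m^3 - 7*m^2 + 17*m - 9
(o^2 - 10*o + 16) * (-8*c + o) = -8*c*o^2 + 80*c*o - 128*c + o^3 - 10*o^2 + 16*o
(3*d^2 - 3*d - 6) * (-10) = -30*d^2 + 30*d + 60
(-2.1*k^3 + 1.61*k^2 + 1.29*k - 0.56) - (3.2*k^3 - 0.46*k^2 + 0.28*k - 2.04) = -5.3*k^3 + 2.07*k^2 + 1.01*k + 1.48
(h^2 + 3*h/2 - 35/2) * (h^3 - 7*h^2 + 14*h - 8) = h^5 - 11*h^4/2 - 14*h^3 + 271*h^2/2 - 257*h + 140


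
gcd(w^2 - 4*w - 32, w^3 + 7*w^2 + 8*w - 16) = w + 4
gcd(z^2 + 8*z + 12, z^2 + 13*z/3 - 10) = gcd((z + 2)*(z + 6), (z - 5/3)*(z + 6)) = z + 6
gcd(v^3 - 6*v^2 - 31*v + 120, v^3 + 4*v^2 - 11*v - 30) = v^2 + 2*v - 15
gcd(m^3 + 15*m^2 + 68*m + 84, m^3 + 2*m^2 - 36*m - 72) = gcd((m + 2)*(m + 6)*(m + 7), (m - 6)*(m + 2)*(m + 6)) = m^2 + 8*m + 12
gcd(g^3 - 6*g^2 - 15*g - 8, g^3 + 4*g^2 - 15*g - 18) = g + 1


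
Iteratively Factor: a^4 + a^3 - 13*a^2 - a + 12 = (a + 4)*(a^3 - 3*a^2 - a + 3) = (a + 1)*(a + 4)*(a^2 - 4*a + 3) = (a - 3)*(a + 1)*(a + 4)*(a - 1)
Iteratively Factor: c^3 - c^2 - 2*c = (c - 2)*(c^2 + c) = (c - 2)*(c + 1)*(c)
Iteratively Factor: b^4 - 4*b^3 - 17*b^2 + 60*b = (b - 5)*(b^3 + b^2 - 12*b) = (b - 5)*(b + 4)*(b^2 - 3*b) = b*(b - 5)*(b + 4)*(b - 3)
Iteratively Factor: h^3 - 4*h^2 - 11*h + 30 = (h + 3)*(h^2 - 7*h + 10) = (h - 5)*(h + 3)*(h - 2)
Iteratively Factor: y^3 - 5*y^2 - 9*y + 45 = (y - 3)*(y^2 - 2*y - 15) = (y - 5)*(y - 3)*(y + 3)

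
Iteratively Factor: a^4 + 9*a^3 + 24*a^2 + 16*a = (a + 4)*(a^3 + 5*a^2 + 4*a) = (a + 1)*(a + 4)*(a^2 + 4*a) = (a + 1)*(a + 4)^2*(a)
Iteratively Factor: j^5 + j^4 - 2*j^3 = (j)*(j^4 + j^3 - 2*j^2) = j^2*(j^3 + j^2 - 2*j) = j^3*(j^2 + j - 2) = j^3*(j + 2)*(j - 1)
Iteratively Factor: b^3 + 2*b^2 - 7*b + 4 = (b - 1)*(b^2 + 3*b - 4) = (b - 1)*(b + 4)*(b - 1)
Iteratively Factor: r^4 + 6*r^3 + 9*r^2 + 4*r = (r + 1)*(r^3 + 5*r^2 + 4*r) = (r + 1)^2*(r^2 + 4*r) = (r + 1)^2*(r + 4)*(r)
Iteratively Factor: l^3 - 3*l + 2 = (l - 1)*(l^2 + l - 2) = (l - 1)*(l + 2)*(l - 1)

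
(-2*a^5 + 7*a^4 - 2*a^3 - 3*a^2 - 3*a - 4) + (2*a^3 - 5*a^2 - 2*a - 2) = -2*a^5 + 7*a^4 - 8*a^2 - 5*a - 6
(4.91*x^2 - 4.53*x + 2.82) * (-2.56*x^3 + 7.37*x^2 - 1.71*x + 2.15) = -12.5696*x^5 + 47.7835*x^4 - 49.0014*x^3 + 39.0862*x^2 - 14.5617*x + 6.063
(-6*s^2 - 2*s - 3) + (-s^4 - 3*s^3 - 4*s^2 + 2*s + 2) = -s^4 - 3*s^3 - 10*s^2 - 1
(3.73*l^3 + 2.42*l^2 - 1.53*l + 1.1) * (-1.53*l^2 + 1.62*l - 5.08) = -5.7069*l^5 + 2.34*l^4 - 12.6871*l^3 - 16.4552*l^2 + 9.5544*l - 5.588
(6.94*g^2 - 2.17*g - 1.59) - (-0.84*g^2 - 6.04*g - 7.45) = 7.78*g^2 + 3.87*g + 5.86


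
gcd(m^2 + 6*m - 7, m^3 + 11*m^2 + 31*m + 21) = m + 7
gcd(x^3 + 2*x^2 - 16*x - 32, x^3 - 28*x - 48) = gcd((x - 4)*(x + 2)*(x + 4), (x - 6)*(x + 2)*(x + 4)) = x^2 + 6*x + 8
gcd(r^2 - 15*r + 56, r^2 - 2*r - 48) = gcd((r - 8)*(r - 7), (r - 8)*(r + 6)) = r - 8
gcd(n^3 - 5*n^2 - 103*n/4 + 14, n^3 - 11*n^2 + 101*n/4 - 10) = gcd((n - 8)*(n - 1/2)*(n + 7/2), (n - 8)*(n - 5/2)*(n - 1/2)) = n^2 - 17*n/2 + 4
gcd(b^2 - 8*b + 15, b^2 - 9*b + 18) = b - 3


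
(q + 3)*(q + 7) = q^2 + 10*q + 21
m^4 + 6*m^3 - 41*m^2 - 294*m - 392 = (m - 7)*(m + 2)*(m + 4)*(m + 7)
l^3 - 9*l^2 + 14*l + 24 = (l - 6)*(l - 4)*(l + 1)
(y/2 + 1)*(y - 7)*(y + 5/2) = y^3/2 - 5*y^2/4 - 53*y/4 - 35/2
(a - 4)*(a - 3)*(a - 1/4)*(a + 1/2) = a^4 - 27*a^3/4 + 81*a^2/8 + 31*a/8 - 3/2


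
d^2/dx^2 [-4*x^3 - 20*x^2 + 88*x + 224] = -24*x - 40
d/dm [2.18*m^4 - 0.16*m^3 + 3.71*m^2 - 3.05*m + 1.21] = 8.72*m^3 - 0.48*m^2 + 7.42*m - 3.05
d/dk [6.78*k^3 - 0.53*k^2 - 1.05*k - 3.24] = 20.34*k^2 - 1.06*k - 1.05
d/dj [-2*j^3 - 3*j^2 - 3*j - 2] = -6*j^2 - 6*j - 3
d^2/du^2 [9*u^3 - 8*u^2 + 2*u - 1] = 54*u - 16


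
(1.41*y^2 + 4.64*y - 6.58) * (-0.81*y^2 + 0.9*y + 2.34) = -1.1421*y^4 - 2.4894*y^3 + 12.8052*y^2 + 4.9356*y - 15.3972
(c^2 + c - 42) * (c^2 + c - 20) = c^4 + 2*c^3 - 61*c^2 - 62*c + 840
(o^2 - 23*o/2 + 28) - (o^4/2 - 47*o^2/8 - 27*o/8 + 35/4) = -o^4/2 + 55*o^2/8 - 65*o/8 + 77/4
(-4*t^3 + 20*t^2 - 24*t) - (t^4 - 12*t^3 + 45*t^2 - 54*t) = -t^4 + 8*t^3 - 25*t^2 + 30*t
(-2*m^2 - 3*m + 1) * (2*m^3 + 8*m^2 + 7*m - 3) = -4*m^5 - 22*m^4 - 36*m^3 - 7*m^2 + 16*m - 3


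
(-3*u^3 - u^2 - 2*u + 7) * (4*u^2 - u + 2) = -12*u^5 - u^4 - 13*u^3 + 28*u^2 - 11*u + 14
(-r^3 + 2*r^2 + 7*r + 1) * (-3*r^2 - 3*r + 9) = 3*r^5 - 3*r^4 - 36*r^3 - 6*r^2 + 60*r + 9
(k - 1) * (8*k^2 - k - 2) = 8*k^3 - 9*k^2 - k + 2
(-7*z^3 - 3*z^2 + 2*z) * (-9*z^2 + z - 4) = 63*z^5 + 20*z^4 + 7*z^3 + 14*z^2 - 8*z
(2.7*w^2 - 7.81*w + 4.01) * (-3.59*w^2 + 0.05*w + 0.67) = -9.693*w^4 + 28.1729*w^3 - 12.9774*w^2 - 5.0322*w + 2.6867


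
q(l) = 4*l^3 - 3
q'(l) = 12*l^2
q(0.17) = -2.98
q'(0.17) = 0.35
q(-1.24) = -10.63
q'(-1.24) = 18.45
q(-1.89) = -30.01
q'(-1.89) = 42.87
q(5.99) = 856.69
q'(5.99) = 430.56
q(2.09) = 33.52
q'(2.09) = 52.42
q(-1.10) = -8.32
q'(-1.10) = 14.52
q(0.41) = -2.72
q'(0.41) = 2.02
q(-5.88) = -816.19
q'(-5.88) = 414.89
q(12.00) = 6909.00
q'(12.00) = 1728.00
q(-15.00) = -13503.00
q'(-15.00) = 2700.00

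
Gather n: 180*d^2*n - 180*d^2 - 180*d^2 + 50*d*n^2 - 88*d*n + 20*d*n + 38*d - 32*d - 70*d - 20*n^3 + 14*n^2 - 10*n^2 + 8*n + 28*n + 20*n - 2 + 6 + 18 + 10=-360*d^2 - 64*d - 20*n^3 + n^2*(50*d + 4) + n*(180*d^2 - 68*d + 56) + 32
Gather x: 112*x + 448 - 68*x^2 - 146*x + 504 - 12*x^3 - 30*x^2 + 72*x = -12*x^3 - 98*x^2 + 38*x + 952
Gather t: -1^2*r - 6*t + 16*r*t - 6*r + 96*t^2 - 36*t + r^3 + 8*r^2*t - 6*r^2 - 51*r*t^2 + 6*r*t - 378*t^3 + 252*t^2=r^3 - 6*r^2 - 7*r - 378*t^3 + t^2*(348 - 51*r) + t*(8*r^2 + 22*r - 42)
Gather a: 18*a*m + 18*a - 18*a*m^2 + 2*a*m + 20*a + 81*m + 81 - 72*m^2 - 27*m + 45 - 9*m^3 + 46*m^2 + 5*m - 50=a*(-18*m^2 + 20*m + 38) - 9*m^3 - 26*m^2 + 59*m + 76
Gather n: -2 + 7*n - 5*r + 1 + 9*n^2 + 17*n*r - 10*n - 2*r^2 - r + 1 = 9*n^2 + n*(17*r - 3) - 2*r^2 - 6*r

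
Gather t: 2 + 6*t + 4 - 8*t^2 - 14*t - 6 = -8*t^2 - 8*t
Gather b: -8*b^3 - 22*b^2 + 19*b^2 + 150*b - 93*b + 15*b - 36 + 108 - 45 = -8*b^3 - 3*b^2 + 72*b + 27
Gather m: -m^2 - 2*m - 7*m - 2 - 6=-m^2 - 9*m - 8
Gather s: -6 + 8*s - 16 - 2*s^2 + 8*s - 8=-2*s^2 + 16*s - 30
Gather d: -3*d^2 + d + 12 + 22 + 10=-3*d^2 + d + 44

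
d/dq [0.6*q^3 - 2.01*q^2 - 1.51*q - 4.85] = 1.8*q^2 - 4.02*q - 1.51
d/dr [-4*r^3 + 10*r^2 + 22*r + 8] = -12*r^2 + 20*r + 22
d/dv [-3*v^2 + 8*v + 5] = 8 - 6*v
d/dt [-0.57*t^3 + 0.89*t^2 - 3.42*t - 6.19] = -1.71*t^2 + 1.78*t - 3.42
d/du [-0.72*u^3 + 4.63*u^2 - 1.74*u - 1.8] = -2.16*u^2 + 9.26*u - 1.74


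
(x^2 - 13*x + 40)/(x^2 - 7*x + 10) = (x - 8)/(x - 2)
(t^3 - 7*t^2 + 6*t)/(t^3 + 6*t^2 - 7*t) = (t - 6)/(t + 7)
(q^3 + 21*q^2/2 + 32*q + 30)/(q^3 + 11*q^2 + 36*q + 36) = (q + 5/2)/(q + 3)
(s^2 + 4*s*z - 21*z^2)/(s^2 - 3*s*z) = (s + 7*z)/s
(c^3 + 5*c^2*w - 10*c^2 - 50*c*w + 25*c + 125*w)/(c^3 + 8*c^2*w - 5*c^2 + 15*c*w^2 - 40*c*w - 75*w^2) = (c - 5)/(c + 3*w)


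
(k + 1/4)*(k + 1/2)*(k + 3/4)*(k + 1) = k^4 + 5*k^3/2 + 35*k^2/16 + 25*k/32 + 3/32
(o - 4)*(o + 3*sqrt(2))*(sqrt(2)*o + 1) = sqrt(2)*o^3 - 4*sqrt(2)*o^2 + 7*o^2 - 28*o + 3*sqrt(2)*o - 12*sqrt(2)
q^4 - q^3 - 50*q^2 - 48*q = q*(q - 8)*(q + 1)*(q + 6)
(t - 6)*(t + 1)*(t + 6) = t^3 + t^2 - 36*t - 36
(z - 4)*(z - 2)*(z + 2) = z^3 - 4*z^2 - 4*z + 16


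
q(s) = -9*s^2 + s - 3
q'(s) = 1 - 18*s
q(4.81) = -206.41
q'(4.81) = -85.58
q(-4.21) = -166.73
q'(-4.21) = 76.78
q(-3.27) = -102.51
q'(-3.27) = 59.86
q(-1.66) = -29.46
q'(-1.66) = 30.88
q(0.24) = -3.28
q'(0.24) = -3.32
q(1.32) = -17.36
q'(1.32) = -22.76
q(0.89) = -9.24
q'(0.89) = -15.02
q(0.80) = -7.96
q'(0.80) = -13.40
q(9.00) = -723.00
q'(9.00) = -161.00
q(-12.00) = -1311.00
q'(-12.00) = 217.00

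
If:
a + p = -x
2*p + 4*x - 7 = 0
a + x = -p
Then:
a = x - 7/2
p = 7/2 - 2*x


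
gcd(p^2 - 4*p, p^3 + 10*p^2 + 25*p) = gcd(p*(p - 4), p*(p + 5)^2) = p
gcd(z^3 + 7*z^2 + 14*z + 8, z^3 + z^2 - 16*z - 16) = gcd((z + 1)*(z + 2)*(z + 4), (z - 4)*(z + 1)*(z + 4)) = z^2 + 5*z + 4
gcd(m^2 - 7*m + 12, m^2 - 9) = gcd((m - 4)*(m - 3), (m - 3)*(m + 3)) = m - 3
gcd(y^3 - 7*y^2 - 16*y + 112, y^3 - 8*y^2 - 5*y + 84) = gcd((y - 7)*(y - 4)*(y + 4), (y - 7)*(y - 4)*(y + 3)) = y^2 - 11*y + 28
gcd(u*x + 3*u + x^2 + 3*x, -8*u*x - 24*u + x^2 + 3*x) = x + 3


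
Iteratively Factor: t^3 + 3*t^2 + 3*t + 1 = (t + 1)*(t^2 + 2*t + 1) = (t + 1)^2*(t + 1)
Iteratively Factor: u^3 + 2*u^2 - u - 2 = (u + 1)*(u^2 + u - 2) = (u + 1)*(u + 2)*(u - 1)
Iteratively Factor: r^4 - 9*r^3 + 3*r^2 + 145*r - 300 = (r - 3)*(r^3 - 6*r^2 - 15*r + 100) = (r - 3)*(r + 4)*(r^2 - 10*r + 25) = (r - 5)*(r - 3)*(r + 4)*(r - 5)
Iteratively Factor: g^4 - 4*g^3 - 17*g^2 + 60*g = (g - 5)*(g^3 + g^2 - 12*g) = (g - 5)*(g + 4)*(g^2 - 3*g) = g*(g - 5)*(g + 4)*(g - 3)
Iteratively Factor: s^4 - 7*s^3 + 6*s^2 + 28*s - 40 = (s - 5)*(s^3 - 2*s^2 - 4*s + 8) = (s - 5)*(s - 2)*(s^2 - 4) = (s - 5)*(s - 2)*(s + 2)*(s - 2)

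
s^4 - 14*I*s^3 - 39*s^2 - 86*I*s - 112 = (s - 8*I)*(s - 7*I)*(s - I)*(s + 2*I)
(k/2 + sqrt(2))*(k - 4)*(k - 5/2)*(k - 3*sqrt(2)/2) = k^4/2 - 13*k^3/4 + sqrt(2)*k^3/4 - 13*sqrt(2)*k^2/8 + 2*k^2 + 5*sqrt(2)*k/2 + 39*k/2 - 30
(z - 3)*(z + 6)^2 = z^3 + 9*z^2 - 108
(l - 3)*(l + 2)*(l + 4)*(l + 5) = l^4 + 8*l^3 + 5*l^2 - 74*l - 120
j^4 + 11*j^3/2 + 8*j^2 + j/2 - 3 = (j - 1/2)*(j + 1)*(j + 2)*(j + 3)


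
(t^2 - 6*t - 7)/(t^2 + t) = (t - 7)/t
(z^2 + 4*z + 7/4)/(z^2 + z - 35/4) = (2*z + 1)/(2*z - 5)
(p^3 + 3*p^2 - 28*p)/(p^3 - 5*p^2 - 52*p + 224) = p/(p - 8)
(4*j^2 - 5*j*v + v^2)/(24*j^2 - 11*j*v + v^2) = (4*j^2 - 5*j*v + v^2)/(24*j^2 - 11*j*v + v^2)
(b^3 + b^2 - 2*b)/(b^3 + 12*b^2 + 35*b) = (b^2 + b - 2)/(b^2 + 12*b + 35)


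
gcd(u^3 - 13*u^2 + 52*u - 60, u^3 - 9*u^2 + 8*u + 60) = u^2 - 11*u + 30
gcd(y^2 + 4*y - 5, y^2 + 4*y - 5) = y^2 + 4*y - 5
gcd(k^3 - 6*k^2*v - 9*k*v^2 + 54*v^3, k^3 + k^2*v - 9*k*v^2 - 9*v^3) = -k^2 + 9*v^2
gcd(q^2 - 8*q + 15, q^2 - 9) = q - 3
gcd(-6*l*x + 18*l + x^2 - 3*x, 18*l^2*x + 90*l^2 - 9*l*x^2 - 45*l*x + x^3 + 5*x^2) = -6*l + x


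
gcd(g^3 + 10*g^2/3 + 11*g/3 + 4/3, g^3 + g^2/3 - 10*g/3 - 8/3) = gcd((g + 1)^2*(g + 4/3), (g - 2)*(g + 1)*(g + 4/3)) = g^2 + 7*g/3 + 4/3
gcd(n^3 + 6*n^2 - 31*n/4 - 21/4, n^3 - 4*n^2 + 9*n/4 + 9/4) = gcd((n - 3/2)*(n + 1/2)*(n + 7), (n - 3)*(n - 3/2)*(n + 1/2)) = n^2 - n - 3/4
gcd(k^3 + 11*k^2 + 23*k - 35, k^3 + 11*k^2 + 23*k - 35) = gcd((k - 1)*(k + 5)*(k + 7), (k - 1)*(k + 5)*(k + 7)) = k^3 + 11*k^2 + 23*k - 35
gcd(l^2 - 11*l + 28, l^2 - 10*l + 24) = l - 4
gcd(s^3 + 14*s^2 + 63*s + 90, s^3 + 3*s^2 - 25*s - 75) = s^2 + 8*s + 15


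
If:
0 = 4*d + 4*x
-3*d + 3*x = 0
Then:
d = 0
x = 0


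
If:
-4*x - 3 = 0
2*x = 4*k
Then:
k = -3/8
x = -3/4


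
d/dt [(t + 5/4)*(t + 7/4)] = 2*t + 3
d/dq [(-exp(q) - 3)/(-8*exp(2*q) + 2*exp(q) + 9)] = (-2*(exp(q) + 3)*(8*exp(q) - 1) + 8*exp(2*q) - 2*exp(q) - 9)*exp(q)/(-8*exp(2*q) + 2*exp(q) + 9)^2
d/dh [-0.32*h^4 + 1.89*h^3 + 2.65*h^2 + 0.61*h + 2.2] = -1.28*h^3 + 5.67*h^2 + 5.3*h + 0.61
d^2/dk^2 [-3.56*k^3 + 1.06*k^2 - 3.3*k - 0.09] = 2.12 - 21.36*k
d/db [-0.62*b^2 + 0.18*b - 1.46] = 0.18 - 1.24*b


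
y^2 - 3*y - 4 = (y - 4)*(y + 1)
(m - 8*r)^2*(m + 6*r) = m^3 - 10*m^2*r - 32*m*r^2 + 384*r^3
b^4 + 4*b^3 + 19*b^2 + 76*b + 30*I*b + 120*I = (b + 4)*(b - 5*I)*(b + 2*I)*(b + 3*I)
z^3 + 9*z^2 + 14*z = z*(z + 2)*(z + 7)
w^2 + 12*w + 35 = (w + 5)*(w + 7)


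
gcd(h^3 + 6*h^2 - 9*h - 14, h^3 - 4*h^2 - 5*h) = h + 1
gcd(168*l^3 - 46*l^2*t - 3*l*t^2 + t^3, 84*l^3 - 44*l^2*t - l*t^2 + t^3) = -42*l^2 + l*t + t^2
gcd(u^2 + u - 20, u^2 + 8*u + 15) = u + 5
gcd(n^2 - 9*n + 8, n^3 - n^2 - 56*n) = n - 8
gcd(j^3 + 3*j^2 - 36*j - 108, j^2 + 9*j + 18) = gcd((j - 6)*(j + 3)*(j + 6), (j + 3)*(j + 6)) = j^2 + 9*j + 18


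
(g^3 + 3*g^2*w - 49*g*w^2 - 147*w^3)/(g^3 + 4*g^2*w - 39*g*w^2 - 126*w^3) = (-g + 7*w)/(-g + 6*w)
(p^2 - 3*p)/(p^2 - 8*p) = (p - 3)/(p - 8)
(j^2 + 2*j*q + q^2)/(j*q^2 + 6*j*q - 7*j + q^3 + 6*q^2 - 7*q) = (j + q)/(q^2 + 6*q - 7)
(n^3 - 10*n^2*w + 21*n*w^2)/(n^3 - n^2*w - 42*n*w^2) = (n - 3*w)/(n + 6*w)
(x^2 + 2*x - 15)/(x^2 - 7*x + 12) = (x + 5)/(x - 4)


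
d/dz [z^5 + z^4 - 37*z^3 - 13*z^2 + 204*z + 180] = 5*z^4 + 4*z^3 - 111*z^2 - 26*z + 204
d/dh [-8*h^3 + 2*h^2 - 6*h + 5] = -24*h^2 + 4*h - 6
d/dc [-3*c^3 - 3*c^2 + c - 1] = -9*c^2 - 6*c + 1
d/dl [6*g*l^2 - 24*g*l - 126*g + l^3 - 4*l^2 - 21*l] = 12*g*l - 24*g + 3*l^2 - 8*l - 21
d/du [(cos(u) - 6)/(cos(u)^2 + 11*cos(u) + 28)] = (cos(u)^2 - 12*cos(u) - 94)*sin(u)/(cos(u)^2 + 11*cos(u) + 28)^2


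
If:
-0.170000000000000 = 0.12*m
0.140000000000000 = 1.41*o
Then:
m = -1.42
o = 0.10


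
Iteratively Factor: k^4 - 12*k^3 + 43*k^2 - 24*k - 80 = (k - 4)*(k^3 - 8*k^2 + 11*k + 20) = (k - 4)*(k + 1)*(k^2 - 9*k + 20) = (k - 5)*(k - 4)*(k + 1)*(k - 4)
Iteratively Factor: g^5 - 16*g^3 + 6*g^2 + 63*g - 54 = (g + 3)*(g^4 - 3*g^3 - 7*g^2 + 27*g - 18) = (g - 2)*(g + 3)*(g^3 - g^2 - 9*g + 9) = (g - 3)*(g - 2)*(g + 3)*(g^2 + 2*g - 3) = (g - 3)*(g - 2)*(g + 3)^2*(g - 1)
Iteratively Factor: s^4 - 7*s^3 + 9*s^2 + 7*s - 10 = (s - 2)*(s^3 - 5*s^2 - s + 5) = (s - 2)*(s + 1)*(s^2 - 6*s + 5) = (s - 2)*(s - 1)*(s + 1)*(s - 5)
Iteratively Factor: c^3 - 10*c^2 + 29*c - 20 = (c - 5)*(c^2 - 5*c + 4) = (c - 5)*(c - 1)*(c - 4)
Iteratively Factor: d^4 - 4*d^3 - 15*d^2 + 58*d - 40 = (d - 1)*(d^3 - 3*d^2 - 18*d + 40) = (d - 1)*(d + 4)*(d^2 - 7*d + 10) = (d - 5)*(d - 1)*(d + 4)*(d - 2)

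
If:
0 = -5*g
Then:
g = 0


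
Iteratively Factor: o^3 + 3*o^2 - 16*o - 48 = (o - 4)*(o^2 + 7*o + 12) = (o - 4)*(o + 3)*(o + 4)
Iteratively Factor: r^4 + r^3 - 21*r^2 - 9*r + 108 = (r - 3)*(r^3 + 4*r^2 - 9*r - 36) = (r - 3)*(r + 4)*(r^2 - 9) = (r - 3)*(r + 3)*(r + 4)*(r - 3)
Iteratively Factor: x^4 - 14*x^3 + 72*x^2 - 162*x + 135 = (x - 3)*(x^3 - 11*x^2 + 39*x - 45) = (x - 3)^2*(x^2 - 8*x + 15) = (x - 3)^3*(x - 5)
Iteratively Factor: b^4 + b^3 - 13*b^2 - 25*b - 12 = (b - 4)*(b^3 + 5*b^2 + 7*b + 3) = (b - 4)*(b + 3)*(b^2 + 2*b + 1) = (b - 4)*(b + 1)*(b + 3)*(b + 1)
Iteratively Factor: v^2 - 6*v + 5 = (v - 1)*(v - 5)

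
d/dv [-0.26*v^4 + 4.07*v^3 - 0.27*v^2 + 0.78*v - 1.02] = -1.04*v^3 + 12.21*v^2 - 0.54*v + 0.78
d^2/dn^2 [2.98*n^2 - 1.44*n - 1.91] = 5.96000000000000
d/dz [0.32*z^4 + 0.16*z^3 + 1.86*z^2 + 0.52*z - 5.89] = 1.28*z^3 + 0.48*z^2 + 3.72*z + 0.52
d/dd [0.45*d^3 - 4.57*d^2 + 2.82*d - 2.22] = 1.35*d^2 - 9.14*d + 2.82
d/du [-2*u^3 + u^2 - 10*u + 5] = -6*u^2 + 2*u - 10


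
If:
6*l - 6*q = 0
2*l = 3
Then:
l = 3/2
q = 3/2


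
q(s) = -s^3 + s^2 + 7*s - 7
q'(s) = -3*s^2 + 2*s + 7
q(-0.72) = -11.15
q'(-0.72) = 4.00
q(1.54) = 2.50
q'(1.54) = 2.97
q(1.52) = 2.44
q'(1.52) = 3.11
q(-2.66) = 0.28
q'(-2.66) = -19.55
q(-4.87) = 98.13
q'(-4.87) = -73.89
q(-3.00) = 8.00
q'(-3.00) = -26.00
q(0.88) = -0.75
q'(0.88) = 6.44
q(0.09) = -6.36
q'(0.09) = 7.16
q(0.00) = -7.00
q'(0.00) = 7.00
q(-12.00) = 1781.00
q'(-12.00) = -449.00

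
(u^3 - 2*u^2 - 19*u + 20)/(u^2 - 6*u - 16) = (-u^3 + 2*u^2 + 19*u - 20)/(-u^2 + 6*u + 16)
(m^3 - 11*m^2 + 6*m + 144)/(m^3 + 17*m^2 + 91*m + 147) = (m^2 - 14*m + 48)/(m^2 + 14*m + 49)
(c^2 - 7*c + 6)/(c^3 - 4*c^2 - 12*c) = (c - 1)/(c*(c + 2))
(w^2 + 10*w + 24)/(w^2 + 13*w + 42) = (w + 4)/(w + 7)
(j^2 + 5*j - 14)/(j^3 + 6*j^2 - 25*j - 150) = (j^2 + 5*j - 14)/(j^3 + 6*j^2 - 25*j - 150)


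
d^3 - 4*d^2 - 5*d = d*(d - 5)*(d + 1)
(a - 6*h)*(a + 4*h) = a^2 - 2*a*h - 24*h^2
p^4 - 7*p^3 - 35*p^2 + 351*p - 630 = (p - 6)*(p - 5)*(p - 3)*(p + 7)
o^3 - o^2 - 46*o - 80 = (o - 8)*(o + 2)*(o + 5)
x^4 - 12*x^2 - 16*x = x*(x - 4)*(x + 2)^2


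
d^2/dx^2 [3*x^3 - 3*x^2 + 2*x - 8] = 18*x - 6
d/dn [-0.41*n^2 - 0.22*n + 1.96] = -0.82*n - 0.22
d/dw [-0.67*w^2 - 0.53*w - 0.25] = -1.34*w - 0.53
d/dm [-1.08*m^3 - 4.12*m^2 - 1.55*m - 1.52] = -3.24*m^2 - 8.24*m - 1.55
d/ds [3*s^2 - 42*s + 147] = 6*s - 42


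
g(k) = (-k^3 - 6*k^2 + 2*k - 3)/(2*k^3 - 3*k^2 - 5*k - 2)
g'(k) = (-6*k^2 + 6*k + 5)*(-k^3 - 6*k^2 + 2*k - 3)/(2*k^3 - 3*k^2 - 5*k - 2)^2 + (-3*k^2 - 12*k + 2)/(2*k^3 - 3*k^2 - 5*k - 2)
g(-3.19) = 0.47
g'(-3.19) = 0.31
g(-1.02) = 4.77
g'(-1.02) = 11.19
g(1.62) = 2.09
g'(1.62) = 2.90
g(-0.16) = 2.70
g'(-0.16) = -11.16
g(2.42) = 14.28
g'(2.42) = 80.51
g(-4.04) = 0.26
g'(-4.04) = 0.18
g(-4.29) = 0.22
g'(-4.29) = 0.16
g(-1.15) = 3.59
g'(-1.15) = 7.22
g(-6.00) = 0.03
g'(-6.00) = 0.08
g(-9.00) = -0.13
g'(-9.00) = 0.04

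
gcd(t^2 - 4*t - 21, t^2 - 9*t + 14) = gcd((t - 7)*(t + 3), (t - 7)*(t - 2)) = t - 7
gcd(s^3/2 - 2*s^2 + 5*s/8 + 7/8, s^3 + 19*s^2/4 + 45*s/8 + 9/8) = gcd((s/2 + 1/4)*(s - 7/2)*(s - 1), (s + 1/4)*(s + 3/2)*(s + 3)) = 1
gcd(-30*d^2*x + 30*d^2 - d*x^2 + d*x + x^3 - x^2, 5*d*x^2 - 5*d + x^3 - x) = 5*d*x - 5*d + x^2 - x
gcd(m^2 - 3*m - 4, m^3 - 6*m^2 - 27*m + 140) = m - 4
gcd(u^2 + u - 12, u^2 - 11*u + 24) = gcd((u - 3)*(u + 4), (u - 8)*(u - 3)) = u - 3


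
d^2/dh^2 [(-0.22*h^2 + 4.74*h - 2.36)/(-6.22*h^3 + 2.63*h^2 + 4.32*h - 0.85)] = (17.022896*h^6 - 1100.298096*h^5 + 1596.363*h^4 - 959.287404*h^3 + 21.1338599999999*h^2 + 22.438716*h + 64.145428)/(240.641848*h^9 - 305.251476*h^8 - 372.33231*h^7 + 504.478885*h^6 + 175.1685*h^5 - 266.647281*h^4 - 9.19555800000002*h^3 + 41.888595*h^2 - 9.3636*h + 0.614125)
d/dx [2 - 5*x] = -5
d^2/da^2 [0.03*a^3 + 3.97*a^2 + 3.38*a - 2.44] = 0.18*a + 7.94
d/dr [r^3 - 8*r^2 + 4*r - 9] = 3*r^2 - 16*r + 4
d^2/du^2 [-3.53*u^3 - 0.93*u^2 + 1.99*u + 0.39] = -21.18*u - 1.86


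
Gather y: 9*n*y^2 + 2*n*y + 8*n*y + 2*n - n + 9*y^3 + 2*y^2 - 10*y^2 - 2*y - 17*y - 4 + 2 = n + 9*y^3 + y^2*(9*n - 8) + y*(10*n - 19) - 2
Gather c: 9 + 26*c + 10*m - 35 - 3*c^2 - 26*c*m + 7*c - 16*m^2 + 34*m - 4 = -3*c^2 + c*(33 - 26*m) - 16*m^2 + 44*m - 30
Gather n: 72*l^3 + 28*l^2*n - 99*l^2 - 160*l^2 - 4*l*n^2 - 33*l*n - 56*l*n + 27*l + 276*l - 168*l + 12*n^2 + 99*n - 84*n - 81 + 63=72*l^3 - 259*l^2 + 135*l + n^2*(12 - 4*l) + n*(28*l^2 - 89*l + 15) - 18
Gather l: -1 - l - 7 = -l - 8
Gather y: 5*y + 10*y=15*y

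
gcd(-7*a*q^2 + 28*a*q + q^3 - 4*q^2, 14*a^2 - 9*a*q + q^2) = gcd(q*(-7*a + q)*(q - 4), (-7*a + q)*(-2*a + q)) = -7*a + q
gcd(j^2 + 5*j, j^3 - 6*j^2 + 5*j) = j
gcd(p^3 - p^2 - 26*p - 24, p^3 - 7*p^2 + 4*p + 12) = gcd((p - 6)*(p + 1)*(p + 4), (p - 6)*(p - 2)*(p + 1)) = p^2 - 5*p - 6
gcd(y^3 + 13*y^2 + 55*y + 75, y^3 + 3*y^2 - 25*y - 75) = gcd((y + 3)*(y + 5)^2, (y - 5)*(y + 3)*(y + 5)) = y^2 + 8*y + 15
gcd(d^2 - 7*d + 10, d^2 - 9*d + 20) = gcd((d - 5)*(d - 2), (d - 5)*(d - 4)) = d - 5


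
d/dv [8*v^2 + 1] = 16*v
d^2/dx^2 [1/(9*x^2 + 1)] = 18*(27*x^2 - 1)/(9*x^2 + 1)^3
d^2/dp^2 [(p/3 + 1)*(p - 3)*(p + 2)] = 2*p + 4/3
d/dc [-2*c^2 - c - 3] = -4*c - 1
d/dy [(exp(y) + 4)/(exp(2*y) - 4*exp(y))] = (-exp(2*y) - 8*exp(y) + 16)*exp(-y)/(exp(2*y) - 8*exp(y) + 16)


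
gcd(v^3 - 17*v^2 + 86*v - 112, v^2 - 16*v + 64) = v - 8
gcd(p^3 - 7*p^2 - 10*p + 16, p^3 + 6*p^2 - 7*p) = p - 1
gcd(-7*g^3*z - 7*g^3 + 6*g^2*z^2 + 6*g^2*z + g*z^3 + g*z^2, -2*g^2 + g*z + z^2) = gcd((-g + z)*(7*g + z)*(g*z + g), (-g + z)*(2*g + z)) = -g + z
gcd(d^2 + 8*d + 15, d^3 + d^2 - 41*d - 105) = d^2 + 8*d + 15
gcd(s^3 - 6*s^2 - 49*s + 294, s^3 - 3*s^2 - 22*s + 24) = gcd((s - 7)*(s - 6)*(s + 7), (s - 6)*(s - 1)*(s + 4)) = s - 6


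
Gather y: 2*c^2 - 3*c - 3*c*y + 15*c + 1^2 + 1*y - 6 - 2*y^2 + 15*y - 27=2*c^2 + 12*c - 2*y^2 + y*(16 - 3*c) - 32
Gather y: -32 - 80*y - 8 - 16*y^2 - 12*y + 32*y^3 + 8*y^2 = 32*y^3 - 8*y^2 - 92*y - 40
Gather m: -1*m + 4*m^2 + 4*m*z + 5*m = 4*m^2 + m*(4*z + 4)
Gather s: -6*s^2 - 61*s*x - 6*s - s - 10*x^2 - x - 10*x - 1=-6*s^2 + s*(-61*x - 7) - 10*x^2 - 11*x - 1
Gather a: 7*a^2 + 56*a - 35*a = 7*a^2 + 21*a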